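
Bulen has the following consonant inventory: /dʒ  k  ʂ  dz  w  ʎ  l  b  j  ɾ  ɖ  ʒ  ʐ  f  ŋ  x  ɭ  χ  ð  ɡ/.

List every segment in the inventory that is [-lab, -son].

dʒ, k, ʂ, dz, ɖ, ʒ, ʐ, x, χ, ð, ɡ

Eliminate segments failing any feature: /w, b, f/ are [+labial]; /ʎ, l, j, ɾ, ŋ, ɭ/ are [+sonorant]. The remaining /dʒ, k, ʂ, dz, ɖ, ʒ, ʐ, x, χ, ð, ɡ/ satisfy [-labial], [-sonorant].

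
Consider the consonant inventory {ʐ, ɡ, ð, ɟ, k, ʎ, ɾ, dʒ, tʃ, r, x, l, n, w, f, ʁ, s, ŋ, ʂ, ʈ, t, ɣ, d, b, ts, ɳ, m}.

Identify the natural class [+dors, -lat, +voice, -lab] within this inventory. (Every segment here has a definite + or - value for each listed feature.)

ɡ, ɟ, ʁ, ŋ, ɣ

Among the inventory, the [+dorsal] segments are /ɡ, ɟ, k, ʎ, x, w, ʁ, ŋ, ɣ/.
Of those, [-lateral] gives /ɡ, ɟ, k, x, w, ʁ, ŋ, ɣ/.
Of those, [+voice] gives /ɡ, ɟ, w, ʁ, ŋ, ɣ/.
Intersecting with [-labial] leaves /ɡ, ɟ, ʁ, ŋ, ɣ/.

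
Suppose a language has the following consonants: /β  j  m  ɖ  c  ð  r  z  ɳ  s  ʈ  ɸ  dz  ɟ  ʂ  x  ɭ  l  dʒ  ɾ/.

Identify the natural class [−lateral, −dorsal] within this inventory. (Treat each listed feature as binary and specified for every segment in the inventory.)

Eliminate segments failing any feature: /j, c, ɟ, x/ are [+dorsal]; /ɭ, l/ are [+lateral]. The remaining /β, m, ɖ, ð, r, z, ɳ, s, ʈ, ɸ, dz, ʂ, dʒ, ɾ/ satisfy [−lateral], [−dorsal].

β, m, ɖ, ð, r, z, ɳ, s, ʈ, ɸ, dz, ʂ, dʒ, ɾ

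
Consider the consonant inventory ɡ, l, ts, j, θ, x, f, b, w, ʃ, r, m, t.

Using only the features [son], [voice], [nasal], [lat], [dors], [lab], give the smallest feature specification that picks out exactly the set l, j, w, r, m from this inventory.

[+son]

/l, j, w, r, m/ are exactly the [+sonorant] segments in the inventory, so a single feature suffices.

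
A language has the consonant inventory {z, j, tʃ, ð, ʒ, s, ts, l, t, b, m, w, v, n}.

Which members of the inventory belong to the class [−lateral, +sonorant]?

j, m, w, n

Checking each segment against [−lateral], [+sonorant]: /j/ (palatal glide), /m/ (bilabial nasal), /w/ (labial-velar glide), /n/ (alveolar nasal) satisfy every feature; every other segment in the inventory fails at least one.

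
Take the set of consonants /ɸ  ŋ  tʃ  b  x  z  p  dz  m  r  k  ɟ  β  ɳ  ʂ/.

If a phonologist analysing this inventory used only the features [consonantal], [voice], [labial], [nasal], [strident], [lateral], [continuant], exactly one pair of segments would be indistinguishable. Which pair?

On the given features, /ɳ/ and /ŋ/ have an identical profile: [+consonantal], [+voice], [−labial], [+nasal], [−strident], [−lateral], [−continuant]. No other two segments in the inventory coincide on all 7 features. (They do differ in [coronal] and [dorsal], which are not among the given features.)

ɳ, ŋ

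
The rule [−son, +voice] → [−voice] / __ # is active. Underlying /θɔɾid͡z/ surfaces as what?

Only the final segment /d͡z/ is both word-final and matches the structural description. It is a voiced alveolar affricate, so [−son, +voice] holds; changing it to [−voice] with all other features held fixed yields /t͡s/ (voiceless alveolar affricate). No other segment meets both the structural description and the environment, so the output is [θɔɾit͡s].

[θɔɾit͡s]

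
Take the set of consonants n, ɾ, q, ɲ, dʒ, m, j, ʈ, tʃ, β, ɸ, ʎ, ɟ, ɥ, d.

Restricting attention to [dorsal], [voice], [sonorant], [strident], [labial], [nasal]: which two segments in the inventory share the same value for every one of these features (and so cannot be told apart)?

ʎ, j

Both /ʎ/ and /j/ are [+dorsal], [+voice], [+sonorant], [-strident], [-labial], [-nasal]. Since the list omits [lateral] — which does distinguish the palatal lateral approximant from the palatal glide — this pair collapses; all other pairs remain distinct.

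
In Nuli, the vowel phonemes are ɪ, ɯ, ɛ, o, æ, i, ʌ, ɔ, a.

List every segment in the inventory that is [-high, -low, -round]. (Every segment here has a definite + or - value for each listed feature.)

Checking each segment against [-high], [-low], [-round]: /ɛ/ (mid front unrounded lax vowel), /ʌ/ (mid back unrounded lax vowel) satisfy every feature; every other segment in the inventory fails at least one.

ɛ, ʌ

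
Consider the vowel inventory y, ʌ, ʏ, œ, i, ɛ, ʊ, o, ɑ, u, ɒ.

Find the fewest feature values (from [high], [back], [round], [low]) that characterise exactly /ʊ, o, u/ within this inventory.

/ʊ, o, u/ are all [−low], [+back], [+round], and no other segment in the inventory matches all three values. Dropping any one of them over-generates: [+back, +round] alone would also admit /ɒ/; [−low, +round] alone would also admit /y, ʏ, œ/; [−low, +back] alone would also admit /ʌ/. No other combination of two listed features picks out exactly this set either, so fewer than three features will not do.

[−low, +back, +round]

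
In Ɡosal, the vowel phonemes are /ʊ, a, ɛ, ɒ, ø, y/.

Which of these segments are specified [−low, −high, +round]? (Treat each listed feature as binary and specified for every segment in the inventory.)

Eliminate segments failing any feature: /ʊ, y/ are [+high]; /a, ɒ/ are [+low]; /ɛ/ is [−round]. The remaining /ø/ satisfy [−low], [−high], [+round].

ø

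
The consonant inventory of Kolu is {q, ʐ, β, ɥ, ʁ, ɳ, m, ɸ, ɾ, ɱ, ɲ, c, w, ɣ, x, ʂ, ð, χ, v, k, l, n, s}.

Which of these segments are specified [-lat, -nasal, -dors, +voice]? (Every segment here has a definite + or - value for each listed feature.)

Checking each segment against [-lateral], [-nasal], [-dorsal], [+voice]: /ʐ/ (voiced retroflex fricative), /β/ (voiced bilabial fricative), /ɾ/ (alveolar tap), /ð/ (voiced dental fricative), /v/ (voiced labiodental fricative) satisfy every feature; every other segment in the inventory fails at least one.

ʐ, β, ɾ, ð, v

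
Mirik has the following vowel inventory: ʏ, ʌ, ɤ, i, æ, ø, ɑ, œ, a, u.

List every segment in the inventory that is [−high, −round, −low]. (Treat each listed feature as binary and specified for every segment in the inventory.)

Eliminate segments failing any feature: /ʏ, i, u/ are [+high]; /æ, ɑ, a/ are [+low]; /ø, œ/ are [+round]. The remaining /ʌ, ɤ/ satisfy [−high], [−round], [−low].

ʌ, ɤ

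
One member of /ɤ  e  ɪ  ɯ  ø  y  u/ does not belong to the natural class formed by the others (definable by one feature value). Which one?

ɪ

/u, y, e, ɯ, ɤ, ø/ are all [+tense], but /ɪ/ (high front unrounded lax vowel) is [−tense]. No other single segment can be removed to leave a set sharing one feature value that the removed segment lacks, so /ɪ/ is the odd one out.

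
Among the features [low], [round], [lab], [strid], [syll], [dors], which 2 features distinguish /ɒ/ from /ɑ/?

/ɒ/ is the low back rounded vowel and /ɑ/ is the low back unrounded vowel. Both are [+low], [-strident], [+syllabic], [+dorsal]. /ɒ/ is [+labial] while /ɑ/ is [-labial]; /ɒ/ is [+round] while /ɑ/ is [-round], so the distinguishing features are [labial], [round].

[labial], [round]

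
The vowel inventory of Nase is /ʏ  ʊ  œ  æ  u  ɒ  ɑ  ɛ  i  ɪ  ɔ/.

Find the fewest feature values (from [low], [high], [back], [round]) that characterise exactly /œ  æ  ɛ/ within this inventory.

[-high, -back]

The class [-high], [-back] has exactly /œ, æ, ɛ/ as its extension in this inventory. No smaller conjunction from the listed features achieves this: [-back] alone would also admit /ʏ, i, ɪ/; [-high] alone would also admit /ɒ, ɑ, ɔ/; and checking the remaining single features turns up none with this extension.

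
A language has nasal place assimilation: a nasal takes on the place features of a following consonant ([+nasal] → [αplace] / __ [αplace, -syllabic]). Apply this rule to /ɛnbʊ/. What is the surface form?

The only nasal preceding a consonant is /n/ before /b/. /b/ is [+labial], so /n/ → /m/, giving [ɛmbʊ].

[ɛmbʊ]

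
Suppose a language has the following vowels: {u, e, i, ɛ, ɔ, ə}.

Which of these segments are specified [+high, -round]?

i

Eliminate segments failing any feature: /u/ is [+round]; /e, ɛ, ɔ, ə/ are [-high]. The remaining /i/ satisfy [+high], [-round].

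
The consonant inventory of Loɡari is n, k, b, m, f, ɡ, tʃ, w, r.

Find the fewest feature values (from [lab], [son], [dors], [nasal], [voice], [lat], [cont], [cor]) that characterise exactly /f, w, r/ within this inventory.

/f, w, r/ are exactly the [+continuant] segments in the inventory, so a single feature suffices.

[+cont]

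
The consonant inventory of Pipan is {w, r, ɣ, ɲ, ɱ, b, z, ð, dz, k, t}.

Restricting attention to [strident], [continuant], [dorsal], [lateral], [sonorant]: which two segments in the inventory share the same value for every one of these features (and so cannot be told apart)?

/b/ (voiced bilabial stop) and /t/ (voiceless alveolar stop) are both [−strident], [−continuant], [−dorsal], [−lateral], [−sonorant], so none of the listed features separates them. (They do differ in [voice], [labial] and [coronal], which are not among the given features.) Every other pair in the inventory differs on at least one listed feature.

b, t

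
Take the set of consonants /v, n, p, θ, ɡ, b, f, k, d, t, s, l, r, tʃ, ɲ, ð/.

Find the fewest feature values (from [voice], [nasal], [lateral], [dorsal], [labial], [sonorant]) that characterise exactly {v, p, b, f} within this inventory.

[+labial]

/v, p, b, f/ are exactly the [+labial] segments in the inventory, so a single feature suffices.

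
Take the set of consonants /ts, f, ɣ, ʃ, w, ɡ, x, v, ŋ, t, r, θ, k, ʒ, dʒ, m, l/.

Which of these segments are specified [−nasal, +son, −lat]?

w, r

Eliminate segments failing any feature: /ts, f, ɣ, ʃ, ɡ, x, v, t, θ, k, ʒ, dʒ/ are [−sonorant]; /ŋ, m/ are [+nasal]; /l/ is [+lateral]. The remaining /w, r/ satisfy [−nasal], [+sonorant], [−lateral].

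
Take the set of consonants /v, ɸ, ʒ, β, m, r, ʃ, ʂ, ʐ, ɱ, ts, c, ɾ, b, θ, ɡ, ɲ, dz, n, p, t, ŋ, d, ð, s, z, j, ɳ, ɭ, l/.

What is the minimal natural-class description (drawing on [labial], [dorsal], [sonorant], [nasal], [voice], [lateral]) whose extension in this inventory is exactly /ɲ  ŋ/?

[+nasal, +dorsal]

/ɲ, ŋ/ are all [+nasal], [+dorsal], and no other segment in the inventory matches both values. Dropping any one of them over-generates: [+dorsal] alone would also admit /c, ɡ, j/; [+nasal] alone would also admit /m, ɱ, n, ɳ/. No other single listed feature picks out exactly this set either, so fewer than two features will not do.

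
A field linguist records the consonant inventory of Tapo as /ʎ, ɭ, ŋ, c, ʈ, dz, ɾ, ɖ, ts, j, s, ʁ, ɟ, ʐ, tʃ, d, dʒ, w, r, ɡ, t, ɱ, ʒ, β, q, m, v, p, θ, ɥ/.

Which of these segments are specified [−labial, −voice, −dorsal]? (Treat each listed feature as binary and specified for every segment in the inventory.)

ʈ, ts, s, tʃ, t, θ

Among the inventory, the [−labial] segments are /ʎ, ɭ, ŋ, c, ʈ, dz, ɾ, ɖ, ts, j, s, ʁ, ɟ, ʐ, tʃ, d, dʒ, r, ɡ, t, ʒ, q, θ/.
Among these, [−voice] gives /c, ʈ, ts, s, tʃ, t, q, θ/.
Intersecting with [−dorsal] leaves /ʈ, ts, s, tʃ, t, θ/.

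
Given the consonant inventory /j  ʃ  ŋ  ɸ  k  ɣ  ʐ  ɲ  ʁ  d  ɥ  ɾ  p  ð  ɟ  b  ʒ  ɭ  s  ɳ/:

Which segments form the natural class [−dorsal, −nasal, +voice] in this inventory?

ʐ, d, ɾ, ð, b, ʒ, ɭ

Eliminate segments failing any feature: /j, ŋ, k, ɣ, ɲ, ʁ, ɥ, ɟ/ are [+dorsal]; /ʃ, ɸ, p, s/ are [−voice]; /ɳ/ is [+nasal]. The remaining /ʐ, d, ɾ, ð, b, ʒ, ɭ/ satisfy [−dorsal], [−nasal], [+voice].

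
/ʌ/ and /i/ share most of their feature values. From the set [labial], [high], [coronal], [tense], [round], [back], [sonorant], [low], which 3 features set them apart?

[high], [back], [tense]

/ʌ/ (mid back unrounded lax vowel) and /i/ (high front unrounded tense vowel) agree on [-labial], [-coronal], [-round], [+sonorant], [-low]. They differ on [high] (/ʌ/ [-], /i/ [+]), [back] (/ʌ/ [+], /i/ [-]), [tense] (/ʌ/ [-], /i/ [+]).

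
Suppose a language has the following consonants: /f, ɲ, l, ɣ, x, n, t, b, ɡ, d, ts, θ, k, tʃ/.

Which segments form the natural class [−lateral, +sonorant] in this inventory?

ɲ, n

Checking each segment against [−lateral], [+sonorant]: /ɲ/ (palatal nasal), /n/ (alveolar nasal) satisfy every feature; every other segment in the inventory fails at least one.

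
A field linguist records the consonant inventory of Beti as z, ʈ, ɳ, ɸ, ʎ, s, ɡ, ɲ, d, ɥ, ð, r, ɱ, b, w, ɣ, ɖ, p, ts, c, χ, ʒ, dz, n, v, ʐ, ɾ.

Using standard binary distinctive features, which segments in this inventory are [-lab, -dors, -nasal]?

z, ʈ, s, d, ð, r, ɖ, ts, ʒ, dz, ʐ, ɾ

Among the inventory, the [-labial] segments are /z, ʈ, ɳ, ʎ, s, ɡ, ɲ, d, ð, r, ɣ, ɖ, ts, c, χ, ʒ, dz, n, ʐ, ɾ/.
Of those, [-dorsal] gives /z, ʈ, ɳ, s, d, ð, r, ɖ, ts, ʒ, dz, n, ʐ, ɾ/.
Intersecting with [-nasal] leaves /z, ʈ, s, d, ð, r, ɖ, ts, ʒ, dz, ʐ, ɾ/.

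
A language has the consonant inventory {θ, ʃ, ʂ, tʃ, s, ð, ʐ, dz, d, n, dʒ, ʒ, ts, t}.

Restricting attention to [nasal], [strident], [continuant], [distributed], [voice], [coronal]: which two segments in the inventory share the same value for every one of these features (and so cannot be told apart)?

/ʂ/ (voiceless retroflex fricative) and /s/ (voiceless alveolar fricative) are both [-nasal], [+strident], [+continuant], [-distributed], [-voice], [+coronal], so none of the listed features separates them. (They do differ in [anterior], which is not among the given features.) Every other pair in the inventory differs on at least one listed feature.

ʂ, s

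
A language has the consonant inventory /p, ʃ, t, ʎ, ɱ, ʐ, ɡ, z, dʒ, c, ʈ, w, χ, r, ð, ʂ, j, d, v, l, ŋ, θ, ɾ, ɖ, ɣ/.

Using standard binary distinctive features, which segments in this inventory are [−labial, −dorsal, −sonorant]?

Eliminate segments failing any feature: /p, ɱ, w, v/ are [+labial]; /ʎ, ɡ, c, χ, j, ŋ, ɣ/ are [+dorsal]; /r, l, ɾ/ are [+sonorant]. The remaining /ʃ, t, ʐ, z, dʒ, ʈ, ð, ʂ, d, θ, ɖ/ satisfy [−labial], [−dorsal], [−sonorant].

ʃ, t, ʐ, z, dʒ, ʈ, ð, ʂ, d, θ, ɖ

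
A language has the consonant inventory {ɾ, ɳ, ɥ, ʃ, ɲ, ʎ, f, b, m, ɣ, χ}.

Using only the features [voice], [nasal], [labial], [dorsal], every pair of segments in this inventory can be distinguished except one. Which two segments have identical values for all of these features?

On the given features, /ɣ/ and /ʎ/ have an identical profile: [+voice], [-nasal], [-labial], [+dorsal]. No other two segments in the inventory coincide on all 4 features. (They do differ in [sonorant], [lateral] and [back], which are not among the given features.)

ɣ, ʎ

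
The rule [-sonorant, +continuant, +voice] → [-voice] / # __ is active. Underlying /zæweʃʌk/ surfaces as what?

[sæweʃʌk]

/z/ satisfies [-sonorant, +continuant, +voice] and sits in # __. The [-voice] counterpart of the voiced alveolar fricative is /s/. Other segments in /zæweʃʌk/ either fail the structural description or are not in the environment, so the surface form is [sæweʃʌk].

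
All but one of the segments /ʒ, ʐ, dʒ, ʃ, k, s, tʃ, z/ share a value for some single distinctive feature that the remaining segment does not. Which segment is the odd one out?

k

[strident] (equivalently [coronal], [dorsal]) groups all but one: /s, z, ʃ, tʃ, ʐ, ʒ, dʒ/ share [+strident] while /k/ (voiceless velar stop) alone is [−strident]. Removing any other segment would not leave a single-feature class that excludes it.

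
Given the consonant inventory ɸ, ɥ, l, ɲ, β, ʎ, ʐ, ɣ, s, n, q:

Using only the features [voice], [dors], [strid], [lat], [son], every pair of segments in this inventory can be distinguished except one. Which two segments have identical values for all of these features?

ɥ, ɲ

/ɥ/ (labial-palatal glide) and /ɲ/ (palatal nasal) are both [+voice], [+dorsal], [−strident], [−lateral], [+sonorant], so none of the listed features separates them. (They do differ in [nasal], [continuant], [labial] and [round], which are not among the given features.) Every other pair in the inventory differs on at least one listed feature.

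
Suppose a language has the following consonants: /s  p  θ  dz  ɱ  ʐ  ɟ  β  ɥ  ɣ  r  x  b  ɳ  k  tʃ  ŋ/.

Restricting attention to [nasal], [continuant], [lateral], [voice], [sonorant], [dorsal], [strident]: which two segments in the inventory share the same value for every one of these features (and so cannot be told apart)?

ɱ, ɳ

Both /ɱ/ and /ɳ/ are [+nasal], [-continuant], [-lateral], [+voice], [+sonorant], [-dorsal], [-strident]. Since the list omits [labial] and [coronal] — which do distinguish the labiodental nasal from the retroflex nasal — this pair collapses; all other pairs remain distinct.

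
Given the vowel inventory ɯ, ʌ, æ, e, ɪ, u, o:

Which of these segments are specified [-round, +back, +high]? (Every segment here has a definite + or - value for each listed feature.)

ɯ

First, the [-round] segments are /ɯ, ʌ, æ, e, ɪ/.
Then [+back] gives /ɯ, ʌ/.
Then [+high] leaves /ɯ/.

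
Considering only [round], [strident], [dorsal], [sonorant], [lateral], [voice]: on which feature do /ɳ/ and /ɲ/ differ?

[dorsal]

/ɳ/ is the retroflex nasal and /ɲ/ is the palatal nasal. Both are [-round], [-strident], [+sonorant], [-lateral], [+voice]. /ɳ/ is [-dorsal] while /ɲ/ is [+dorsal], so the distinguishing feature is [dorsal].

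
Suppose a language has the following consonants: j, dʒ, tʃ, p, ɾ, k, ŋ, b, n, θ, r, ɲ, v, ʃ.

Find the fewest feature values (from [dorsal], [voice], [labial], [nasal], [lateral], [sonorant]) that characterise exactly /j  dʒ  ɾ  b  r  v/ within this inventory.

The class [+voice], [-nasal] has exactly /j, dʒ, ɾ, b, r, v/ as its extension in this inventory. No smaller conjunction from the listed features achieves this: [-nasal] alone would also admit /tʃ, p, k, θ, …/; [+voice] alone would also admit /ŋ, n, ɲ/; and checking the remaining single features turns up none with this extension.

[+voice, -nasal]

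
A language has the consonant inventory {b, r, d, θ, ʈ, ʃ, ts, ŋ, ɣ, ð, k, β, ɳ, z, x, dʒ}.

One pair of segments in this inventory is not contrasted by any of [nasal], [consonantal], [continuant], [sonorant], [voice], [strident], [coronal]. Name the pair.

ɣ, β

/ɣ/ (voiced velar fricative) and /β/ (voiced bilabial fricative) are both [−nasal], [+consonantal], [+continuant], [−sonorant], [+voice], [−strident], [−coronal], so none of the listed features separates them. (They do differ in [labial] and [dorsal], which are not among the given features.) Every other pair in the inventory differs on at least one listed feature.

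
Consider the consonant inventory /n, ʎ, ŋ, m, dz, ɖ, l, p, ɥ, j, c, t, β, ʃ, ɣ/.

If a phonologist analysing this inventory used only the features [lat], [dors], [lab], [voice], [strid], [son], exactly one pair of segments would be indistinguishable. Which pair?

ŋ, j

/ŋ/ (velar nasal) and /j/ (palatal glide) are both [−lateral], [+dorsal], [−labial], [+voice], [−strident], [+sonorant], so none of the listed features separates them. (They do differ in [nasal], [continuant] and [back], which are not among the given features.) Every other pair in the inventory differs on at least one listed feature.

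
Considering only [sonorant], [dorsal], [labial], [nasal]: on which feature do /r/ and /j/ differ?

/r/ is the alveolar trill and /j/ is the palatal glide. Both are [+sonorant], [-labial], [-nasal]. /r/ is [-dorsal] while /j/ is [+dorsal], so the distinguishing feature is [dorsal].

[dorsal]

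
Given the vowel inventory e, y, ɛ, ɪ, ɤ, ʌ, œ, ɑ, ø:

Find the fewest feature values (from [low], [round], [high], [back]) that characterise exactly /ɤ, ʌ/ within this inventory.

[−low, +back]

Every target segment is [−low], [+back]; each remaining inventory member fails at least one of these. Each conjunct is needed — [+back] alone would also admit /ɑ/; [−low] alone would also admit /e, y, ɛ, ɪ, …/ — and no other single listed feature has exactly this extension, so two is the minimum.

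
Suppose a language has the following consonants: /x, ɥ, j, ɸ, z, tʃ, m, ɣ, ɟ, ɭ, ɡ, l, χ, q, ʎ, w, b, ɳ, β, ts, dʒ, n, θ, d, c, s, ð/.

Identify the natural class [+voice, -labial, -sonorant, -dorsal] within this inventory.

z, dʒ, d, ð

Among the inventory, the [+voice] segments are /ɥ, j, z, m, ɣ, ɟ, ɭ, ɡ, l, ʎ, w, b, ɳ, β, dʒ, n, d, ð/.
Intersecting with [-labial] gives /j, z, ɣ, ɟ, ɭ, ɡ, l, ʎ, ɳ, dʒ, n, d, ð/.
Of those, [-sonorant] gives /z, ɣ, ɟ, ɡ, dʒ, d, ð/.
Among these, [-dorsal] leaves /z, dʒ, d, ð/.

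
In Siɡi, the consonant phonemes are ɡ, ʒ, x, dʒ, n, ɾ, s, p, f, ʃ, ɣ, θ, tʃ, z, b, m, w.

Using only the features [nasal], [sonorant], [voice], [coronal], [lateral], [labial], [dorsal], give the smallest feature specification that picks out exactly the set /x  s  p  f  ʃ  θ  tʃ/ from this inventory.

Every target segment is [-voice] and no other inventory member is, so one feature is enough.

[-voice]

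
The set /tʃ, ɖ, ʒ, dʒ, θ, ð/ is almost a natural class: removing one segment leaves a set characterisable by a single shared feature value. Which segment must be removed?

ɖ

The remaining segments after removing /ɖ/ share [+distributed]; /ɖ/ (voiced retroflex stop) is [−distributed]. For every other candidate removal, the leftover set fails to share any single feature value that the removed segment lacks.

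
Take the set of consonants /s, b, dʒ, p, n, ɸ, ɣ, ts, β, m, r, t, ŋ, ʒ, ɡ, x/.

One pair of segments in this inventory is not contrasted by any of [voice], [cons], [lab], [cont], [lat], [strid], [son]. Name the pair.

ŋ, n

Both /ŋ/ and /n/ are [+voice], [+consonantal], [-labial], [-continuant], [-lateral], [-strident], [+sonorant]. Since the list omits [coronal] and [dorsal] — which do distinguish the velar nasal from the alveolar nasal — this pair collapses; all other pairs remain distinct.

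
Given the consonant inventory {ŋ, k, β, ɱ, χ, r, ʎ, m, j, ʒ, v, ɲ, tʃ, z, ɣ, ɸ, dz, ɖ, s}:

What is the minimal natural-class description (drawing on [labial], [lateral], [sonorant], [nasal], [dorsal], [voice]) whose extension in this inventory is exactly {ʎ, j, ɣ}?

/ʎ, j, ɣ/ are all [+voice], [-nasal], [+dorsal], and no other segment in the inventory matches all three values. Dropping any one of them over-generates: [-nasal, +dorsal] alone would also admit /k, χ/; [+voice, +dorsal] alone would also admit /ŋ, ɲ/; [+voice, -nasal] alone would also admit /β, r, ʒ, v, …/. No other combination of two listed features picks out exactly this set either, so fewer than three features will not do.

[+voice, -nasal, +dorsal]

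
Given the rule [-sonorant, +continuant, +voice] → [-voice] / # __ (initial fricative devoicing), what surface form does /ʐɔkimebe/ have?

[ʂɔkimebe]

Only the initial segment /ʐ/ is both word-initial and matches the structural description. It is a voiced retroflex fricative, so [-sonorant, +continuant, +voice] holds; changing it to [-voice] with all other features held fixed yields /ʂ/ (voiceless retroflex fricative). No other segment meets both the structural description and the environment, so the output is [ʂɔkimebe].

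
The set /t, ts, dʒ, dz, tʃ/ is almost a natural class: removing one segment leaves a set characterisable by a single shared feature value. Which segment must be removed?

t

The remaining segments after removing /t/ share [+delayed release]; /t/ (voiceless alveolar stop) is [−delayed release]. For every other candidate removal, the leftover set fails to share any single feature value that the removed segment lacks.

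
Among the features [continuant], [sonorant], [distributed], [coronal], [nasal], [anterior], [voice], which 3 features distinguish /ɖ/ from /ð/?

/ɖ/ is the voiced retroflex stop and /ð/ is the voiced dental fricative. Both are [−sonorant], [+coronal], [−nasal], [+voice]. /ɖ/ is [−continuant] while /ð/ is [+continuant]; /ɖ/ is [−anterior] while /ð/ is [+anterior]; /ɖ/ is [−distributed] while /ð/ is [+distributed], so the distinguishing features are [continuant], [anterior], [distributed].

[continuant], [anterior], [distributed]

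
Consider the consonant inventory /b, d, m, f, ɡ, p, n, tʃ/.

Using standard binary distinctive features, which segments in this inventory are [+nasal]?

m, n

The feature [nasal] marks segments produced with velum lowered (airflow through the nose). In this inventory /m, n/ have that property, so they are [+nasal]; /b, d, f, ɡ, p, tʃ/ are [−nasal].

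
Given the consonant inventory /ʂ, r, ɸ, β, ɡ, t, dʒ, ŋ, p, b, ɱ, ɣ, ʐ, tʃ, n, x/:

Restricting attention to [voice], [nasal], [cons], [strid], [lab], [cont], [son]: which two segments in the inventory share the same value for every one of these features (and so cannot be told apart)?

/n/ (alveolar nasal) and /ŋ/ (velar nasal) are both [+voice], [+nasal], [+consonantal], [-strident], [-labial], [-continuant], [+sonorant], so none of the listed features separates them. (They do differ in [coronal] and [dorsal], which are not among the given features.) Every other pair in the inventory differs on at least one listed feature.

n, ŋ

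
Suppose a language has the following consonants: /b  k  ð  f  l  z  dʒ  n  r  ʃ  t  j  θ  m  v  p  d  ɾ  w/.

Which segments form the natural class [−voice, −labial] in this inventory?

k, ʃ, t, θ

The [−voice] segments are /k, f, ʃ, t, θ, p/.
Within that set, [−labial] leaves /k, ʃ, t, θ/.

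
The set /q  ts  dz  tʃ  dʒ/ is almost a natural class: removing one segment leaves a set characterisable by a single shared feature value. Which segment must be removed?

q

/dʒ, dz, ts, tʃ/ are all [+delayed release], but /q/ (voiceless uvular stop) is [−delayed release]. No other single segment can be removed to leave a set sharing one feature value that the removed segment lacks, so /q/ is the odd one out.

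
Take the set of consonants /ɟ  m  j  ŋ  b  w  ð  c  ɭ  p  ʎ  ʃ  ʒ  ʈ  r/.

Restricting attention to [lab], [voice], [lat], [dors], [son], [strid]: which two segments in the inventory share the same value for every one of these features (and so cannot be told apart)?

On the given features, /j/ and /ŋ/ have an identical profile: [-labial], [+voice], [-lateral], [+dorsal], [+sonorant], [-strident]. No other two segments in the inventory coincide on all 6 features. (They do differ in [nasal], [continuant] and [back], which are not among the given features.)

j, ŋ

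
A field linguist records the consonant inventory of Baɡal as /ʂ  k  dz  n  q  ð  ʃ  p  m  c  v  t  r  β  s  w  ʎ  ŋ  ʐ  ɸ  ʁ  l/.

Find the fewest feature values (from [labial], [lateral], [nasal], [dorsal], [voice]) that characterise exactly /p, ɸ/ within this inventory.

Every target segment is [−voice], [+labial]; each remaining inventory member fails at least one of these. Each conjunct is needed — [+labial] alone would also admit /m, v, β, w/; [−voice] alone would also admit /ʂ, k, q, ʃ, …/ — and no other single listed feature has exactly this extension, so two is the minimum.

[−voice, +labial]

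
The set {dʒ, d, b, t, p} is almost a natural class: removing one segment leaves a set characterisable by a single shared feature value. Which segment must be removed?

dʒ

/d, b, p, t/ are all [-delayed release], but /dʒ/ (voiced postalveolar affricate) is [+delayed release]. No other single segment can be removed to leave a set sharing one feature value that the removed segment lacks, so /dʒ/ is the odd one out.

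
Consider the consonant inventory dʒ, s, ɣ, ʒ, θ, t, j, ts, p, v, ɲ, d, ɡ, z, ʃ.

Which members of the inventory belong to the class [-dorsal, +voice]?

Eliminate segments failing any feature: /s, θ, t, ts, p, ʃ/ are [-voice]; /ɣ, j, ɲ, ɡ/ are [+dorsal]. The remaining /dʒ, ʒ, v, d, z/ satisfy [-dorsal], [+voice].

dʒ, ʒ, v, d, z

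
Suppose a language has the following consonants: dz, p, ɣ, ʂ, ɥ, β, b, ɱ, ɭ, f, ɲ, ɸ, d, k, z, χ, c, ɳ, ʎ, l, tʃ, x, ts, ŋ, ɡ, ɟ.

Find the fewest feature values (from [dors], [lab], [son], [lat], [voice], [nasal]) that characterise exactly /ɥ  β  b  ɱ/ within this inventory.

[+voice, +lab]

The class [+voice], [+labial] has exactly /ɥ, β, b, ɱ/ as its extension in this inventory. No smaller conjunction from the listed features achieves this: [+labial] alone would also admit /p, f, ɸ/; [+voice] alone would also admit /dz, ɣ, ɭ, ɲ, …/; and checking the remaining single features turns up none with this extension.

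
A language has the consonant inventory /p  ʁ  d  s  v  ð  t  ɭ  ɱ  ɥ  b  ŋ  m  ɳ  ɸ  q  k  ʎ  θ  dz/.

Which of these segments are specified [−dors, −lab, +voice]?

d, ð, ɭ, ɳ, dz

First, the [−dorsal] segments are /p, d, s, v, ð, t, ɭ, ɱ, b, m, ɳ, ɸ, θ, dz/.
Among these, [−labial] gives /d, s, ð, t, ɭ, ɳ, θ, dz/.
Within that set, [+voice] leaves /d, ð, ɭ, ɳ, dz/.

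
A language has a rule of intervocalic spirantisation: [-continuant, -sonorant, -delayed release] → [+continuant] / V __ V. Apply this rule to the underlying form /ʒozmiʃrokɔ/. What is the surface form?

[ʒozmiʃroxɔ]

The only segment in the rule's environment that also matches [-continuant, -sonorant, -delayed release] is /k/. Applying [+continuant] turns the voiceless velar stop into /x/ (voiceless velar fricative), giving [ʒozmiʃroxɔ].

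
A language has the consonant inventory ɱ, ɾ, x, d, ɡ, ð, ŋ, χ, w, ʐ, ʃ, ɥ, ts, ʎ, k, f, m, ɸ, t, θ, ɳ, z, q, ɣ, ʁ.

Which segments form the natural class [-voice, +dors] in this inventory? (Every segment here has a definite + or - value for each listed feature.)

x, χ, k, q

Eliminate segments failing any feature: /ɱ, ɾ, d, ɡ, ð, ŋ, w, ʐ, ɥ, ʎ, m, ɳ, z, ɣ, ʁ/ are [+voice]; /ʃ, ts, f, ɸ, t, θ/ are [-dorsal]. The remaining /x, χ, k, q/ satisfy [-voice], [+dorsal].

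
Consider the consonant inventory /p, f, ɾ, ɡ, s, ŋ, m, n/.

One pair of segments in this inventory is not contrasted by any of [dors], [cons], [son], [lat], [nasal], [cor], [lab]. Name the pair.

Both /f/ and /p/ are [-dorsal], [+consonantal], [-sonorant], [-lateral], [-nasal], [-coronal], [+labial]. Since the list omits [continuant] — which does distinguish the voiceless labiodental fricative from the voiceless bilabial stop — this pair collapses; all other pairs remain distinct.

f, p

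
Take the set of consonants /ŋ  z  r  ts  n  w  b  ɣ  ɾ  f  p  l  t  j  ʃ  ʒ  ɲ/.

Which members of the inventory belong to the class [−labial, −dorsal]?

Eliminate segments failing any feature: /ŋ, ɣ, j, ɲ/ are [+dorsal]; /w, b, f, p/ are [+labial]. The remaining /z, r, ts, n, ɾ, l, t, ʃ, ʒ/ satisfy [−labial], [−dorsal].

z, r, ts, n, ɾ, l, t, ʃ, ʒ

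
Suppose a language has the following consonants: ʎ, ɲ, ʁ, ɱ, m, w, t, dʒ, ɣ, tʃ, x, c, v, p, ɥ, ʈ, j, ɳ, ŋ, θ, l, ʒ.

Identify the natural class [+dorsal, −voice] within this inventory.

Checking each segment against [+dorsal], [−voice]: /x/ (voiceless velar fricative), /c/ (voiceless palatal stop) satisfy every feature; every other segment in the inventory fails at least one.

x, c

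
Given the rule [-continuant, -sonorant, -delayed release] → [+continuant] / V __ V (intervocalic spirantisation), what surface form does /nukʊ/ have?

The only segment in the rule's environment that also matches [-continuant, -sonorant, -delayed release] is /k/. Applying [+continuant] turns the voiceless velar stop into /x/ (voiceless velar fricative), giving [nuxʊ].

[nuxʊ]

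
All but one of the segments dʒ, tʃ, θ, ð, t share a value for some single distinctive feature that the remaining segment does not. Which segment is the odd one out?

t

[distributed] groups all but one: /dʒ, tʃ, θ, ð/ share [+distributed] while /t/ (voiceless alveolar stop) alone is [−distributed]. Removing any other segment would not leave a single-feature class that excludes it.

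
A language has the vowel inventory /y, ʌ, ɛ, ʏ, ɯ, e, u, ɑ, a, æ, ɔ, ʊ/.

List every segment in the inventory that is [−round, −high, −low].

ʌ, ɛ, e

Checking each segment against [−round], [−high], [−low]: /ʌ/ (mid back unrounded lax vowel), /ɛ/ (mid front unrounded lax vowel), /e/ (mid front unrounded tense vowel) satisfy every feature; every other segment in the inventory fails at least one.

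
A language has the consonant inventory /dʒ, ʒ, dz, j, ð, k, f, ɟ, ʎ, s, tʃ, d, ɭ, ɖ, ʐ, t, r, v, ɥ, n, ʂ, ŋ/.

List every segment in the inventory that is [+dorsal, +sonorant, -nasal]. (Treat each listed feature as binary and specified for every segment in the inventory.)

Checking each segment against [+dorsal], [+sonorant], [-nasal]: /j/ (palatal glide), /ʎ/ (palatal lateral approximant), /ɥ/ (labial-palatal glide) satisfy every feature; every other segment in the inventory fails at least one.

j, ʎ, ɥ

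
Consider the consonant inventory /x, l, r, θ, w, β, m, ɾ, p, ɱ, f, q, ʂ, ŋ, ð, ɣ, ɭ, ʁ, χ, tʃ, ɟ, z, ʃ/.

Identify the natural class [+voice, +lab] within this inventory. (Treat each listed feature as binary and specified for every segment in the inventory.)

Checking each segment against [+voice], [+labial]: /w/ (labial-velar glide), /β/ (voiced bilabial fricative), /m/ (bilabial nasal), /ɱ/ (labiodental nasal) satisfy every feature; every other segment in the inventory fails at least one.

w, β, m, ɱ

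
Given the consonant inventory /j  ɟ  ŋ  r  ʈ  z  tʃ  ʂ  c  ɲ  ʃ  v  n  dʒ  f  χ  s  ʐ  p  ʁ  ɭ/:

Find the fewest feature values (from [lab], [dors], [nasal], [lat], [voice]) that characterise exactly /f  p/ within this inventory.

Every target segment is [-voice], [+labial]; each remaining inventory member fails at least one of these. Each conjunct is needed — [+labial] alone would also admit /v/; [-voice] alone would also admit /ʈ, tʃ, ʂ, c, …/ — and no other single listed feature has exactly this extension, so two is the minimum.

[-voice, +lab]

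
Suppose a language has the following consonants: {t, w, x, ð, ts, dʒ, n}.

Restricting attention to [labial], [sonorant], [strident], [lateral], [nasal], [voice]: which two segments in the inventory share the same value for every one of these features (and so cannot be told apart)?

x, t

/x/ (voiceless velar fricative) and /t/ (voiceless alveolar stop) are both [-labial], [-sonorant], [-strident], [-lateral], [-nasal], [-voice], so none of the listed features separates them. (They do differ in [continuant], [coronal] and [dorsal], which are not among the given features.) Every other pair in the inventory differs on at least one listed feature.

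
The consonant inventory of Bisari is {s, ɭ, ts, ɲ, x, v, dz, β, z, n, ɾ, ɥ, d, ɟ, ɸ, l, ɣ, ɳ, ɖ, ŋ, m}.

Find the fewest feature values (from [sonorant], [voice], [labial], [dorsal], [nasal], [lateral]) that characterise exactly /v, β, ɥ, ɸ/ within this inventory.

[−nasal, +labial]

/v, β, ɥ, ɸ/ are all [−nasal], [+labial], and no other segment in the inventory matches both values. Dropping any one of them over-generates: [+labial] alone would also admit /m/; [−nasal] alone would also admit /s, ɭ, ts, x, …/. No other single listed feature picks out exactly this set either, so fewer than two features will not do.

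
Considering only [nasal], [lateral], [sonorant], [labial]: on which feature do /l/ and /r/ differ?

[lateral]

/l/ (alveolar lateral approximant) and /r/ (alveolar trill) agree on [−nasal], [+sonorant], [−labial]. They differ on [lateral] (/l/ [+], /r/ [−]).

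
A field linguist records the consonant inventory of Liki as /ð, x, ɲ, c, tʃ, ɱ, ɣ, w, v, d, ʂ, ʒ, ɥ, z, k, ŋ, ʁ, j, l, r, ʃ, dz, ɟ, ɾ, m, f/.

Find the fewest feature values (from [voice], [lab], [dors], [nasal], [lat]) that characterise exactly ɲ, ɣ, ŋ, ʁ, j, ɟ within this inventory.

[+voice, −lab, +dors]

The class [+voice], [−labial], [+dorsal] has exactly /ɲ, ɣ, ŋ, ʁ, j, ɟ/ as its extension in this inventory. No smaller conjunction from the listed features achieves this: [−labial, +dorsal] alone would also admit /x, c, k/; [+voice, +dorsal] alone would also admit /w, ɥ/; [+voice, −labial] alone would also admit /ð, d, ʒ, z, …/; and checking the remaining two-feature bundles turns up none with this extension.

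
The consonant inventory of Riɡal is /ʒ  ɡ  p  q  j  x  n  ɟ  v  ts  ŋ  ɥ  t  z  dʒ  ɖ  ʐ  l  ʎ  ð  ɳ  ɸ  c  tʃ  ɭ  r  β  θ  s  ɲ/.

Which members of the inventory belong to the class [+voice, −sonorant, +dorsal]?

Eliminate segments failing any feature: /ʒ, v, z, dʒ, ɖ, ʐ, ð, β/ are [−dorsal]; /p, q, x, ts, t, ɸ, c, tʃ, θ, s/ are [−voice]; /j, n, ŋ, ɥ, l, ʎ, ɳ, ɭ, r, ɲ/ are [+sonorant]. The remaining /ɡ, ɟ/ satisfy [+voice], [−sonorant], [+dorsal].

ɡ, ɟ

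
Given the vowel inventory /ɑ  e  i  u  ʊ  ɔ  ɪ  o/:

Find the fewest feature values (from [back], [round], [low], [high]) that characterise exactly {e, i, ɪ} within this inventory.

[−back]

Every target segment is [−back] and no other inventory member is, so one feature is enough.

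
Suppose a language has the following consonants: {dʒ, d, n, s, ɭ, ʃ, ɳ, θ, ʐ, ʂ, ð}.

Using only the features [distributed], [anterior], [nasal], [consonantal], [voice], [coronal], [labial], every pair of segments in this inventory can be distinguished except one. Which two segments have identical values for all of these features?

On the given features, /ɭ/ and /ʐ/ have an identical profile: [−distributed], [−anterior], [−nasal], [+consonantal], [+voice], [+coronal], [−labial]. No other two segments in the inventory coincide on all 7 features. (They do differ in [sonorant], [lateral] and [strident], which are not among the given features.)

ɭ, ʐ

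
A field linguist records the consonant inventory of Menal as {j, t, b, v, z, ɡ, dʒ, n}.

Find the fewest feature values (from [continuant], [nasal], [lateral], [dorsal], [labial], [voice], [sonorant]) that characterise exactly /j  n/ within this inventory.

/j, n/ are exactly the [+sonorant] segments in the inventory, so a single feature suffices.

[+sonorant]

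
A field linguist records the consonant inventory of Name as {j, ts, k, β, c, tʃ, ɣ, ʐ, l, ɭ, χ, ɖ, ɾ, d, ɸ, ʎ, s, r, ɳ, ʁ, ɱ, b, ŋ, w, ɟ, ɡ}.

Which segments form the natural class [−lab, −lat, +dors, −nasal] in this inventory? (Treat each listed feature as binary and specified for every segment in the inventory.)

Checking each segment against [−labial], [−lateral], [+dorsal], [−nasal]: /j/ (palatal glide), /k/ (voiceless velar stop), /c/ (voiceless palatal stop), /ɣ/ (voiced velar fricative), /χ/ (voiceless uvular fricative), /ʁ/ (voiced uvular fricative), among others, satisfy every feature; every other segment in the inventory fails at least one.

j, k, c, ɣ, χ, ʁ, ɟ, ɡ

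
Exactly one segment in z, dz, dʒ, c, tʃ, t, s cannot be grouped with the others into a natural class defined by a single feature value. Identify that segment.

c

/dz, tʃ, z, dʒ, s, t/ are all [-dorsal], but /c/ (voiceless palatal stop) is [+dorsal]. No other single segment can be removed to leave a set sharing one feature value that the removed segment lacks, so /c/ is the odd one out.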